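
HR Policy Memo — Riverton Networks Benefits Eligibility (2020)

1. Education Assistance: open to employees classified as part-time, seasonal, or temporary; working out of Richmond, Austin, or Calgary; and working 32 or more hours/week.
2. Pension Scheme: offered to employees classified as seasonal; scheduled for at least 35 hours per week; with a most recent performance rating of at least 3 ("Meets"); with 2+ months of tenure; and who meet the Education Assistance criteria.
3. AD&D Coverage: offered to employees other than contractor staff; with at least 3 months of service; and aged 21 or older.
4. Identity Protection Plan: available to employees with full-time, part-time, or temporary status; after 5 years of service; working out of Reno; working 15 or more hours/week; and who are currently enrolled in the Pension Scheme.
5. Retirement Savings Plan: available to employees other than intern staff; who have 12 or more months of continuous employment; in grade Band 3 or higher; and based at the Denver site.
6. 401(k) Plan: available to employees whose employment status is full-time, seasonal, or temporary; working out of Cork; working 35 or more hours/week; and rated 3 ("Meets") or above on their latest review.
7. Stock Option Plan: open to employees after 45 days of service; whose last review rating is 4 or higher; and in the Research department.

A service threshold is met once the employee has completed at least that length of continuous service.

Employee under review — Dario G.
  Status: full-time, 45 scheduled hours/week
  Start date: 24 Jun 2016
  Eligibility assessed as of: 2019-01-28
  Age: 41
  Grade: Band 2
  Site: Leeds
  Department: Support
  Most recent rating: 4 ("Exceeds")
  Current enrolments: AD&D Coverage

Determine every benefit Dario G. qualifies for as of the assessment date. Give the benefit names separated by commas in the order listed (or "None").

Service from 24 Jun 2016 to 2019-01-28: 948 days.
Education Assistance — status full-time ✗ (requires part-time, seasonal, or temporary) → not eligible.
Pension Scheme — status full-time ✗ (requires seasonal) → not eligible.
AD&D Coverage — status full-time ✓ (not excluded); service 948 days ≥ 3 months (≈90 days) ✓; age 41 ≥ 21 ✓ → eligible.
Identity Protection Plan — status full-time ✓; service 948 days < 5 years (≈1825 days) ✗ → not eligible.
Retirement Savings Plan — status full-time ✓ (not excluded); service 948 days ≥ 12 months (≈360 days) ✓; grade Band 2 < Band 3 ✗ → not eligible.
401(k) Plan — status full-time ✓; site Leeds ✗ (not Cork) → not eligible.
Stock Option Plan — service 948 days ≥ 45 days ✓; rating 4 ≥ 4 ✓; dept Support ✗ → not eligible.

AD&D Coverage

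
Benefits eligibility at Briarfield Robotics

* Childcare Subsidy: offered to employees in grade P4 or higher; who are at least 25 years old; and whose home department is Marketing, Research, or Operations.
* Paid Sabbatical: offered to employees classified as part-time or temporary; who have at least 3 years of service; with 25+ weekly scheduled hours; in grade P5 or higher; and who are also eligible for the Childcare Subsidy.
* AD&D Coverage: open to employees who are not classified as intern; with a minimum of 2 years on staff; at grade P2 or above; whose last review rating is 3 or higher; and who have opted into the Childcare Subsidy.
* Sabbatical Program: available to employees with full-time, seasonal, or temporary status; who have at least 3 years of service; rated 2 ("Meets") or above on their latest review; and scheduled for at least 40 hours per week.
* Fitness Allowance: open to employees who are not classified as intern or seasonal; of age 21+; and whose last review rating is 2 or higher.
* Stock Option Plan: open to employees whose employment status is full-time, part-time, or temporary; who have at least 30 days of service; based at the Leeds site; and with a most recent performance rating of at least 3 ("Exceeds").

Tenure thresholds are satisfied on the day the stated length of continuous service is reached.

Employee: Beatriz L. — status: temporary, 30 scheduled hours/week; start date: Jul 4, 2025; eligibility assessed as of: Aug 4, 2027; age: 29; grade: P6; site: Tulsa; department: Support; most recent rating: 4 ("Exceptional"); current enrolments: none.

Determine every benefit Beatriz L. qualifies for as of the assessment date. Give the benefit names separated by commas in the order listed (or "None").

Fitness Allowance

Service from Jul 4, 2025 to Aug 4, 2027: 761 days.
Childcare Subsidy — grade P6 ≥ P4 ✓; age 29 ≥ 25 ✓; dept Support ✗ → not eligible.
Paid Sabbatical — status temporary ✓; service 761 days < 3 years (≈1095 days) ✗ → not eligible.
AD&D Coverage — status temporary ✓ (not excluded); service 761 days ≥ 2 years (≈730 days) ✓; grade P6 ≥ P2 ✓; rating 4 ≥ 3 ✓; not enrolled in Childcare Subsidy ✗ → not eligible.
Sabbatical Program — status temporary ✓; service 761 days < 3 years (≈1095 days) ✗ → not eligible.
Fitness Allowance — status temporary ✓ (not excluded); age 29 ≥ 21 ✓; rating 4 ≥ 2 ✓ → eligible.
Stock Option Plan — status temporary ✓; service 761 days ≥ 30 days ✓; site Tulsa ✗ (not Leeds) → not eligible.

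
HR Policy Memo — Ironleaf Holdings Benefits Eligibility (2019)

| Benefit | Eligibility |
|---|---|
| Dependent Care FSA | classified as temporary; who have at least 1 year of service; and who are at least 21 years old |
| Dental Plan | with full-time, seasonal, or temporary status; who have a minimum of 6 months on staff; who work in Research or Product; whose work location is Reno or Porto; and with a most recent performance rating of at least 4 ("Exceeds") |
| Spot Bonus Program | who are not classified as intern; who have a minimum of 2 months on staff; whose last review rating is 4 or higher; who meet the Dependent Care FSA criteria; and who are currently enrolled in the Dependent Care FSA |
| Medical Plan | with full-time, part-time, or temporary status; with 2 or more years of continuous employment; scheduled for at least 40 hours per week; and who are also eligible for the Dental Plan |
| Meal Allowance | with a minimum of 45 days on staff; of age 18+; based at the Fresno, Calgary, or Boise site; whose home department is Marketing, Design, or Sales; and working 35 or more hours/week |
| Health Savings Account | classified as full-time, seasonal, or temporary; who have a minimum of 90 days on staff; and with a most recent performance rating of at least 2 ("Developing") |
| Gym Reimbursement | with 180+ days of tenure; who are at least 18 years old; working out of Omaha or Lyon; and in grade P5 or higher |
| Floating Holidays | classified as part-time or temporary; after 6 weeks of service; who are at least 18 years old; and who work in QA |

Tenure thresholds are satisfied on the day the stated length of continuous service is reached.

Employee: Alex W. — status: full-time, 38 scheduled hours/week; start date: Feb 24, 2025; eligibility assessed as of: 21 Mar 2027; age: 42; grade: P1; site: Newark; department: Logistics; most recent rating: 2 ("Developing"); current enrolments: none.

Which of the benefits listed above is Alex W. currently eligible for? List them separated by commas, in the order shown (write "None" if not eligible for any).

Service from Feb 24, 2025 to 21 Mar 2027: 755 days.
Dependent Care FSA — status full-time ✗ (requires temporary) → not eligible.
Dental Plan — status full-time ✓; service 755 days ≥ 6 months (≈180 days) ✓; dept Logistics ✗ → not eligible.
Spot Bonus Program — status full-time ✓ (not excluded); service 755 days ≥ 2 months (≈60 days) ✓; rating 2 < 4 ✗ → not eligible.
Medical Plan — status full-time ✓; service 755 days ≥ 2 years (≈730 days) ✓; 38 hrs/wk < 40 ✗ → not eligible.
Meal Allowance — service 755 days ≥ 45 days ✓; age 42 ≥ 18 ✓; site Newark ✗ (not Fresno, Calgary, or Boise) → not eligible.
Health Savings Account — status full-time ✓; service 755 days ≥ 90 days ✓; rating 2 ≥ 2 ✓ → eligible.
Gym Reimbursement — service 755 days ≥ 180 days ✓; age 42 ≥ 18 ✓; site Newark ✗ (not Omaha or Lyon) → not eligible.
Floating Holidays — status full-time ✗ (requires part-time or temporary) → not eligible.

Health Savings Account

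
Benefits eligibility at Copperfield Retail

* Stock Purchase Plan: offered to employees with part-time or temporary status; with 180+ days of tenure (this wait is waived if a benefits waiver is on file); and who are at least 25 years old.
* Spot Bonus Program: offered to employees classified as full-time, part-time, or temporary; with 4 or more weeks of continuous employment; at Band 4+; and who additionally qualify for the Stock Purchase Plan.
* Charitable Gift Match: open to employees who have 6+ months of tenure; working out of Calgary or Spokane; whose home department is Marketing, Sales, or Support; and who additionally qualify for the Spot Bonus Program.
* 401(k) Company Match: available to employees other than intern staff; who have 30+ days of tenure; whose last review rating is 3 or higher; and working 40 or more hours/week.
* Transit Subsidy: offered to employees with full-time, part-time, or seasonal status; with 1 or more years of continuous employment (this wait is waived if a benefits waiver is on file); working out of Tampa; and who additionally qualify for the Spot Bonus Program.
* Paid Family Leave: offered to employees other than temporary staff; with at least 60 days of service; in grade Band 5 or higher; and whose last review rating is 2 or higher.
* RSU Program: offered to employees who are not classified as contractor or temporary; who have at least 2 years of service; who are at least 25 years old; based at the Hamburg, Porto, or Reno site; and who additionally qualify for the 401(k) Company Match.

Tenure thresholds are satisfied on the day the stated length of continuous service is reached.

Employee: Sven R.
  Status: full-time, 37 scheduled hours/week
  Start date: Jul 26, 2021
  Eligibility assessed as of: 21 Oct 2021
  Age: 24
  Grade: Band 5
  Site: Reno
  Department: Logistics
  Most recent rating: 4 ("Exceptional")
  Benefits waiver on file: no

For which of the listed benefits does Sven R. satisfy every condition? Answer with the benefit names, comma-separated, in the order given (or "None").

Service from Jul 26, 2021 to 21 Oct 2021: 87 days.
Stock Purchase Plan — status full-time ✗ (requires part-time or temporary) → not eligible.
Spot Bonus Program — status full-time ✓; service 87 days ≥ 4 weeks (≈28 days) ✓; grade Band 5 ≥ Band 4 ✓; not eligible for Stock Purchase Plan ✗ → not eligible.
Charitable Gift Match — service 87 days < 6 months (≈180 days) ✗ → not eligible.
401(k) Company Match — status full-time ✓ (not excluded); service 87 days ≥ 30 days ✓; rating 4 ≥ 3 ✓; 37 hrs/wk < 40 ✗ → not eligible.
Transit Subsidy — status full-time ✓; no waiver, service 87 days < 1 year (≈365 days) ✗ → not eligible.
Paid Family Leave — status full-time ✓ (not excluded); service 87 days ≥ 60 days ✓; grade Band 5 ≥ Band 5 ✓; rating 4 ≥ 2 ✓ → eligible.
RSU Program — status full-time ✓ (not excluded); service 87 days < 2 years (≈730 days) ✗ → not eligible.

Paid Family Leave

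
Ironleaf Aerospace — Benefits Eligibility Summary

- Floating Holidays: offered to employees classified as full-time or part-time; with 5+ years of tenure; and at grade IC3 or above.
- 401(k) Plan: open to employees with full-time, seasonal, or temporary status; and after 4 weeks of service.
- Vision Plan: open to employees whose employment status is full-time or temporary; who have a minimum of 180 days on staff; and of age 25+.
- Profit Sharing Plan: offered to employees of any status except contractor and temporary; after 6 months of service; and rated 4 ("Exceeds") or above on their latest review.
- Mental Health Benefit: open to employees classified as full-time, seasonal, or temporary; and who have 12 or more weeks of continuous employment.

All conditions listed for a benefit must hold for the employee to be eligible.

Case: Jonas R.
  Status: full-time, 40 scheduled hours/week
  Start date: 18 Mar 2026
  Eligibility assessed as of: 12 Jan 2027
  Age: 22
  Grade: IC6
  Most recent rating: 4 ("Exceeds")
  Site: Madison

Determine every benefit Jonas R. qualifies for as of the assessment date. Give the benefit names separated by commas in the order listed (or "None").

Service from 18 Mar 2026 to 12 Jan 2027: 300 days.
Floating Holidays — status full-time ✓; service 300 days < 5 years (≈1825 days) ✗ → not eligible.
401(k) Plan — status full-time ✓; service 300 days ≥ 4 weeks (≈28 days) ✓ → eligible.
Vision Plan — status full-time ✓; service 300 days ≥ 180 days ✓; age 22 < 25 ✗ → not eligible.
Profit Sharing Plan — status full-time ✓ (not excluded); service 300 days ≥ 6 months (≈180 days) ✓; rating 4 ≥ 4 ✓ → eligible.
Mental Health Benefit — status full-time ✓; service 300 days ≥ 12 weeks (≈84 days) ✓ → eligible.

401(k) Plan, Profit Sharing Plan, Mental Health Benefit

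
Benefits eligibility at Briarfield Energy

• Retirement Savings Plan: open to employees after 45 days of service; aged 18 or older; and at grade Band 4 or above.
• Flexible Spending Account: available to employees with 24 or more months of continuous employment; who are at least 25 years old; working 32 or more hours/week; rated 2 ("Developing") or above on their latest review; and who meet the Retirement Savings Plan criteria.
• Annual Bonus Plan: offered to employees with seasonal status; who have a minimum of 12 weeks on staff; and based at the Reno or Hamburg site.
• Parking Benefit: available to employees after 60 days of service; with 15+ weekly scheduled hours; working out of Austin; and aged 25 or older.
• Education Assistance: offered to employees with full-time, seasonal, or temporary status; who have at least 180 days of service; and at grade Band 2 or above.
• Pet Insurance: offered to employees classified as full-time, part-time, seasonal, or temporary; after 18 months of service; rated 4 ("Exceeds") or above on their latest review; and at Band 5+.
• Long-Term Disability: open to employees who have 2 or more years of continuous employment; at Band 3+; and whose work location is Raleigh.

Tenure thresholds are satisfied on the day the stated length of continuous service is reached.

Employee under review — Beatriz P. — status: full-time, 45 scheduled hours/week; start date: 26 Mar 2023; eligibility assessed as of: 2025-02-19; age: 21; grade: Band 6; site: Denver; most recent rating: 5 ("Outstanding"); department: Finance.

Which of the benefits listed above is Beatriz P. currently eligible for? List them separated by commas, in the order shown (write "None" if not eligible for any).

Retirement Savings Plan, Education Assistance, Pet Insurance

Service from 26 Mar 2023 to 2025-02-19: 696 days.
Retirement Savings Plan — service 696 days ≥ 45 days ✓; age 21 ≥ 18 ✓; grade Band 6 ≥ Band 4 ✓ → eligible.
Flexible Spending Account — service 696 days < 24 months (≈720 days) ✗ → not eligible.
Annual Bonus Plan — status full-time ✗ (requires seasonal) → not eligible.
Parking Benefit — service 696 days ≥ 60 days ✓; 45 hrs/wk ≥ 15 ✓; site Denver ✗ (not Austin) → not eligible.
Education Assistance — status full-time ✓; service 696 days ≥ 180 days ✓; grade Band 6 ≥ Band 2 ✓ → eligible.
Pet Insurance — status full-time ✓; service 696 days ≥ 18 months (≈540 days) ✓; rating 5 ≥ 4 ✓; grade Band 6 ≥ Band 5 ✓ → eligible.
Long-Term Disability — service 696 days < 2 years (≈730 days) ✗ → not eligible.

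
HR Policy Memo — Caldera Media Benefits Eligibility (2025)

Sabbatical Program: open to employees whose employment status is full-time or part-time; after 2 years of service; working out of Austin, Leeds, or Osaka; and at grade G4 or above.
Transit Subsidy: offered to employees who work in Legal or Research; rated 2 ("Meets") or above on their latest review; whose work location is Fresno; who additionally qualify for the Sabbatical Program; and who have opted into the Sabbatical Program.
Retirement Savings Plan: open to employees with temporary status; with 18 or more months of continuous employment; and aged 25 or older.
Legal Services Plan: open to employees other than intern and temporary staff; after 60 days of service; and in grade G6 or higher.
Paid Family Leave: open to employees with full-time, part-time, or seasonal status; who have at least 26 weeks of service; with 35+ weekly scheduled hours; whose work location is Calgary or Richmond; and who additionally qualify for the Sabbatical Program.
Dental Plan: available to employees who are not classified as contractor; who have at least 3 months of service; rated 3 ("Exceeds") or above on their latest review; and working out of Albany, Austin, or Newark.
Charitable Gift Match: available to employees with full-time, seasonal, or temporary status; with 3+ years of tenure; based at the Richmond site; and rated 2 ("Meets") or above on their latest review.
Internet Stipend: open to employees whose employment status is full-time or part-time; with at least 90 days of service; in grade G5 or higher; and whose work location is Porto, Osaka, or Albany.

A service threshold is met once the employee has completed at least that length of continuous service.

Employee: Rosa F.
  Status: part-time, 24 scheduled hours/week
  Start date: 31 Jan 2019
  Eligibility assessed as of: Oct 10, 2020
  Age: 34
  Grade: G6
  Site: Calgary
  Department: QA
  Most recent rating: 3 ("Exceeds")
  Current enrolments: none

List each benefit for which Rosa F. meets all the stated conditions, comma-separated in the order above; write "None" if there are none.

Service from 31 Jan 2019 to Oct 10, 2020: 618 days.
Sabbatical Program — status part-time ✓; service 618 days < 2 years (≈730 days) ✗ → not eligible.
Transit Subsidy — dept QA ✗ → not eligible.
Retirement Savings Plan — status part-time ✗ (requires temporary) → not eligible.
Legal Services Plan — status part-time ✓ (not excluded); service 618 days ≥ 60 days ✓; grade G6 ≥ G6 ✓ → eligible.
Paid Family Leave — status part-time ✓; service 618 days ≥ 26 weeks (≈182 days) ✓; 24 hrs/wk < 35 ✗ → not eligible.
Dental Plan — status part-time ✓ (not excluded); service 618 days ≥ 3 months (≈90 days) ✓; rating 3 ≥ 3 ✓; site Calgary ✗ (not Albany, Austin, or Newark) → not eligible.
Charitable Gift Match — status part-time ✗ (requires full-time, seasonal, or temporary) → not eligible.
Internet Stipend — status part-time ✓; service 618 days ≥ 90 days ✓; grade G6 ≥ G5 ✓; site Calgary ✗ (not Porto, Osaka, or Albany) → not eligible.

Legal Services Plan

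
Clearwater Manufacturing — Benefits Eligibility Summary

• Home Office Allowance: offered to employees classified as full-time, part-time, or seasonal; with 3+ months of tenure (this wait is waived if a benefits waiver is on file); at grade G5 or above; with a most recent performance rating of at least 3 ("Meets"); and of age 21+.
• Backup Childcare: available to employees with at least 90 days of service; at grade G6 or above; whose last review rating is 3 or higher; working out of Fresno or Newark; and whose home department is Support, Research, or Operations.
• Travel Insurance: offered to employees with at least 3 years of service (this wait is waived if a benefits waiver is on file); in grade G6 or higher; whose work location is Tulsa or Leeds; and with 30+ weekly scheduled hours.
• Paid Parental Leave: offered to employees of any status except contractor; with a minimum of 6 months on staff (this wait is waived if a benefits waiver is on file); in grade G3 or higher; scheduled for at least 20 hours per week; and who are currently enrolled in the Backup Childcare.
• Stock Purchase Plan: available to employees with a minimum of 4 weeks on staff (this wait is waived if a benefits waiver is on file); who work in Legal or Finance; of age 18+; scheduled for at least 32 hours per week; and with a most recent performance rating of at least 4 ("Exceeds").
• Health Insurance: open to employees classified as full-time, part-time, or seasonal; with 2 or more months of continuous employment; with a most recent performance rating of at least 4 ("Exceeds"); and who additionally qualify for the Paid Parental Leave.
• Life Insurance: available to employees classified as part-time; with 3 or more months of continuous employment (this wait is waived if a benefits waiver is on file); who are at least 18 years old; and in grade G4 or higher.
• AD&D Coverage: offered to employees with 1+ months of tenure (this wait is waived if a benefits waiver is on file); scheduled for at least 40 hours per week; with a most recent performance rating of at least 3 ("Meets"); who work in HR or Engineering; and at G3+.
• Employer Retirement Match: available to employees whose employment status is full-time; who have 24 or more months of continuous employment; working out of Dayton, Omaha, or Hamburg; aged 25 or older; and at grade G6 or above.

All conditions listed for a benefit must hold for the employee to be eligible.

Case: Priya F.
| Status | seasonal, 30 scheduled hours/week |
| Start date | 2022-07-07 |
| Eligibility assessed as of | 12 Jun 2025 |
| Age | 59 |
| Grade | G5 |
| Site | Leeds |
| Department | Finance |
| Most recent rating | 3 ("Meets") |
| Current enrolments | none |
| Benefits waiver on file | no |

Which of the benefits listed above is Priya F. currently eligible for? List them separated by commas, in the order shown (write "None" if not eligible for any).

Service from 2022-07-07 to 12 Jun 2025: 1071 days.
Home Office Allowance — status seasonal ✓; no waiver, service 1071 days ≥ 3 months (≈90 days) ✓; grade G5 ≥ G5 ✓; rating 3 ≥ 3 ✓; age 59 ≥ 21 ✓ → eligible.
Backup Childcare — service 1071 days ≥ 90 days ✓; grade G5 < G6 ✗ → not eligible.
Travel Insurance — no waiver, service 1071 days < 3 years (≈1095 days) ✗ → not eligible.
Paid Parental Leave — status seasonal ✓ (not excluded); no waiver, service 1071 days ≥ 6 months (≈180 days) ✓; grade G5 ≥ G3 ✓; 30 hrs/wk ≥ 20 ✓; not enrolled in Backup Childcare ✗ → not eligible.
Stock Purchase Plan — no waiver, service 1071 days ≥ 4 weeks (≈28 days) ✓; dept Finance ✓; age 59 ≥ 18 ✓; 30 hrs/wk < 32 ✗ → not eligible.
Health Insurance — status seasonal ✓; service 1071 days ≥ 2 months (≈60 days) ✓; rating 3 < 4 ✗ → not eligible.
Life Insurance — status seasonal ✗ (requires part-time) → not eligible.
AD&D Coverage — no waiver, service 1071 days ≥ 1 month (≈30 days) ✓; 30 hrs/wk < 40 ✗ → not eligible.
Employer Retirement Match — status seasonal ✗ (requires full-time) → not eligible.

Home Office Allowance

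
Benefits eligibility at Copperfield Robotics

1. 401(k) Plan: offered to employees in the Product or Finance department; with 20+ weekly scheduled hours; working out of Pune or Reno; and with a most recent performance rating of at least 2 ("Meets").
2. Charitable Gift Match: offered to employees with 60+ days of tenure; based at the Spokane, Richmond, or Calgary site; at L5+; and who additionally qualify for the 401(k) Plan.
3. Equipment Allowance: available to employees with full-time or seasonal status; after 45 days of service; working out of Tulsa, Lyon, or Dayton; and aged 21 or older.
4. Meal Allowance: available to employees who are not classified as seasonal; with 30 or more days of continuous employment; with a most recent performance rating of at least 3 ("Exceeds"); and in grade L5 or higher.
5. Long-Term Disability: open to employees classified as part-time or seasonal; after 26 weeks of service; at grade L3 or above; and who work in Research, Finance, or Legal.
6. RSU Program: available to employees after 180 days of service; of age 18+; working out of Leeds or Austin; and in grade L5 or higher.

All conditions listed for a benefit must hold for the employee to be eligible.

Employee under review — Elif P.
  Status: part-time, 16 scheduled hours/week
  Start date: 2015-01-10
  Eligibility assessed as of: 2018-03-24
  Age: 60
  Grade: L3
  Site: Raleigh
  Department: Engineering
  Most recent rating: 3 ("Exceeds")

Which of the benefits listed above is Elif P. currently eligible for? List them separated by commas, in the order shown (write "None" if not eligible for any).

Service from 2015-01-10 to 2018-03-24: 1169 days.
401(k) Plan — dept Engineering ✗ → not eligible.
Charitable Gift Match — service 1169 days ≥ 60 days ✓; site Raleigh ✗ (not Spokane, Richmond, or Calgary) → not eligible.
Equipment Allowance — status part-time ✗ (requires full-time or seasonal) → not eligible.
Meal Allowance — status part-time ✓ (not excluded); service 1169 days ≥ 30 days ✓; rating 3 ≥ 3 ✓; grade L3 < L5 ✗ → not eligible.
Long-Term Disability — status part-time ✓; service 1169 days ≥ 26 weeks (≈182 days) ✓; grade L3 ≥ L3 ✓; dept Engineering ✗ → not eligible.
RSU Program — service 1169 days ≥ 180 days ✓; age 60 ≥ 18 ✓; site Raleigh ✗ (not Leeds or Austin) → not eligible.

None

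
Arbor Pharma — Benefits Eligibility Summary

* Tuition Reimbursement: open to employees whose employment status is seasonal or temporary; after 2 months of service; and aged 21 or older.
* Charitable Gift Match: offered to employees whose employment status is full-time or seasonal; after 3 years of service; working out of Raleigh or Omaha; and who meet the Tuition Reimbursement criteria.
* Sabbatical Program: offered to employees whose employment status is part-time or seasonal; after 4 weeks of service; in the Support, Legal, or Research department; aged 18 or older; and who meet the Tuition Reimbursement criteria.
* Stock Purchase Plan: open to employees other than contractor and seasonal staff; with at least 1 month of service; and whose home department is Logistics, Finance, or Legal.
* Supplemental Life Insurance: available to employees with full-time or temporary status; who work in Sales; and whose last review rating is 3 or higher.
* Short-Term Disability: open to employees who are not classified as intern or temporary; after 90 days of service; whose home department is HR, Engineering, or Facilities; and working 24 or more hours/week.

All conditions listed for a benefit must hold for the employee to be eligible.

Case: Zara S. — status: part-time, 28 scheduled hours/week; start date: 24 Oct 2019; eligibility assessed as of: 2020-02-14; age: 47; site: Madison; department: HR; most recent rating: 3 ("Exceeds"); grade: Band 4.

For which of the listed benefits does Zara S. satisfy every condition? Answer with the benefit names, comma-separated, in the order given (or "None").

Short-Term Disability

Service from 24 Oct 2019 to 2020-02-14: 113 days.
Tuition Reimbursement — status part-time ✗ (requires seasonal or temporary) → not eligible.
Charitable Gift Match — status part-time ✗ (requires full-time or seasonal) → not eligible.
Sabbatical Program — status part-time ✓; service 113 days ≥ 4 weeks (≈28 days) ✓; dept HR ✗ → not eligible.
Stock Purchase Plan — status part-time ✓ (not excluded); service 113 days ≥ 1 month (≈30 days) ✓; dept HR ✗ → not eligible.
Supplemental Life Insurance — status part-time ✗ (requires full-time or temporary) → not eligible.
Short-Term Disability — status part-time ✓ (not excluded); service 113 days ≥ 90 days ✓; dept HR ✓; 28 hrs/wk ≥ 24 ✓ → eligible.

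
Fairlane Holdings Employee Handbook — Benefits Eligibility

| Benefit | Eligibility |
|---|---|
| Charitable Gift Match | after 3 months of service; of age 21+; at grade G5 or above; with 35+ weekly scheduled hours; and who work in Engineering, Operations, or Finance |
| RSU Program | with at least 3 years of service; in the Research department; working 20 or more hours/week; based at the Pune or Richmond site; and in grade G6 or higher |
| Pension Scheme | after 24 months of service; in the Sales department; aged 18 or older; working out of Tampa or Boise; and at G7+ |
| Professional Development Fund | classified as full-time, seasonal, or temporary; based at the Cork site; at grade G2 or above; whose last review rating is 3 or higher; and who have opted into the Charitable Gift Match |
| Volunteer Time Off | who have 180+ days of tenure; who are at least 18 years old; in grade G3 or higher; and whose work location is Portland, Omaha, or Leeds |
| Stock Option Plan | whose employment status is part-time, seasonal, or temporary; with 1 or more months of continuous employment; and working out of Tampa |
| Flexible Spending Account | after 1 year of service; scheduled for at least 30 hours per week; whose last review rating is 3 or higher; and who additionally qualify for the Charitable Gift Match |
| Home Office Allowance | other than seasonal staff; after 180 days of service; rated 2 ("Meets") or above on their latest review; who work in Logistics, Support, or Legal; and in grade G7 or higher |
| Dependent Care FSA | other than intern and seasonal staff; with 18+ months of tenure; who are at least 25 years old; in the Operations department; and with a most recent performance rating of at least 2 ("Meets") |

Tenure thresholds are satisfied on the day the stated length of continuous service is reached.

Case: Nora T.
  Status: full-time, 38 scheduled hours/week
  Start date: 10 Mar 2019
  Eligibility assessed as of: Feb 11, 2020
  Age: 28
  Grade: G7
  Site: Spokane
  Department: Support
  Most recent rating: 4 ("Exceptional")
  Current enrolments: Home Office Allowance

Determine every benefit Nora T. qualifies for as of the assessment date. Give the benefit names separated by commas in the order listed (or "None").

Service from 10 Mar 2019 to Feb 11, 2020: 338 days.
Charitable Gift Match — service 338 days ≥ 3 months (≈90 days) ✓; age 28 ≥ 21 ✓; grade G7 ≥ G5 ✓; 38 hrs/wk ≥ 35 ✓; dept Support ✗ → not eligible.
RSU Program — service 338 days < 3 years (≈1095 days) ✗ → not eligible.
Pension Scheme — service 338 days < 24 months (≈720 days) ✗ → not eligible.
Professional Development Fund — status full-time ✓; site Spokane ✗ (not Cork) → not eligible.
Volunteer Time Off — service 338 days ≥ 180 days ✓; age 28 ≥ 18 ✓; grade G7 ≥ G3 ✓; site Spokane ✗ (not Portland, Omaha, or Leeds) → not eligible.
Stock Option Plan — status full-time ✗ (requires part-time, seasonal, or temporary) → not eligible.
Flexible Spending Account — service 338 days < 1 year (≈365 days) ✗ → not eligible.
Home Office Allowance — status full-time ✓ (not excluded); service 338 days ≥ 180 days ✓; rating 4 ≥ 2 ✓; dept Support ✓; grade G7 ≥ G7 ✓ → eligible.
Dependent Care FSA — status full-time ✓ (not excluded); service 338 days < 18 months (≈540 days) ✗ → not eligible.

Home Office Allowance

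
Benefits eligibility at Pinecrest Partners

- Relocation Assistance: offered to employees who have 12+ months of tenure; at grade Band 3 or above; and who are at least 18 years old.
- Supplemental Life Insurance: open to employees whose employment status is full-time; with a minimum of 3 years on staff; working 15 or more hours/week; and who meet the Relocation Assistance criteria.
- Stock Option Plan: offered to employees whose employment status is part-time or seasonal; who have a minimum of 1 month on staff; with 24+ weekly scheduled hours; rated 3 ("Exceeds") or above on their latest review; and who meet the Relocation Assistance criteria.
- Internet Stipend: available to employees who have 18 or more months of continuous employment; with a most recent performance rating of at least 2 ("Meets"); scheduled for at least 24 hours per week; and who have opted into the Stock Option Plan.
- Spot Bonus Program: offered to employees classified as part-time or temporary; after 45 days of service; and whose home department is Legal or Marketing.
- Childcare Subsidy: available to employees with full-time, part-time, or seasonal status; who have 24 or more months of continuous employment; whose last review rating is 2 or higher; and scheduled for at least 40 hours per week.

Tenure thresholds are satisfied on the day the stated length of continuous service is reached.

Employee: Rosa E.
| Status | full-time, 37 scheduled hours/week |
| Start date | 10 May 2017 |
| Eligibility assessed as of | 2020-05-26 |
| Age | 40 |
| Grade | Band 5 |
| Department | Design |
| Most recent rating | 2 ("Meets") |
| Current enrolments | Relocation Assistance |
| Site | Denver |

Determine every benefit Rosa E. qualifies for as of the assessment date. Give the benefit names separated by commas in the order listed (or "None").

Service from 10 May 2017 to 2020-05-26: 1112 days.
Relocation Assistance — service 1112 days ≥ 12 months (≈360 days) ✓; grade Band 5 ≥ Band 3 ✓; age 40 ≥ 18 ✓ → eligible.
Supplemental Life Insurance — status full-time ✓; service 1112 days ≥ 3 years (≈1095 days) ✓; 37 hrs/wk ≥ 15 ✓; eligible for Relocation Assistance ✓ → eligible.
Stock Option Plan — status full-time ✗ (requires part-time or seasonal) → not eligible.
Internet Stipend — service 1112 days ≥ 18 months (≈540 days) ✓; rating 2 ≥ 2 ✓; 37 hrs/wk ≥ 24 ✓; not enrolled in Stock Option Plan ✗ → not eligible.
Spot Bonus Program — status full-time ✗ (requires part-time or temporary) → not eligible.
Childcare Subsidy — status full-time ✓; service 1112 days ≥ 24 months (≈720 days) ✓; rating 2 ≥ 2 ✓; 37 hrs/wk < 40 ✗ → not eligible.

Relocation Assistance, Supplemental Life Insurance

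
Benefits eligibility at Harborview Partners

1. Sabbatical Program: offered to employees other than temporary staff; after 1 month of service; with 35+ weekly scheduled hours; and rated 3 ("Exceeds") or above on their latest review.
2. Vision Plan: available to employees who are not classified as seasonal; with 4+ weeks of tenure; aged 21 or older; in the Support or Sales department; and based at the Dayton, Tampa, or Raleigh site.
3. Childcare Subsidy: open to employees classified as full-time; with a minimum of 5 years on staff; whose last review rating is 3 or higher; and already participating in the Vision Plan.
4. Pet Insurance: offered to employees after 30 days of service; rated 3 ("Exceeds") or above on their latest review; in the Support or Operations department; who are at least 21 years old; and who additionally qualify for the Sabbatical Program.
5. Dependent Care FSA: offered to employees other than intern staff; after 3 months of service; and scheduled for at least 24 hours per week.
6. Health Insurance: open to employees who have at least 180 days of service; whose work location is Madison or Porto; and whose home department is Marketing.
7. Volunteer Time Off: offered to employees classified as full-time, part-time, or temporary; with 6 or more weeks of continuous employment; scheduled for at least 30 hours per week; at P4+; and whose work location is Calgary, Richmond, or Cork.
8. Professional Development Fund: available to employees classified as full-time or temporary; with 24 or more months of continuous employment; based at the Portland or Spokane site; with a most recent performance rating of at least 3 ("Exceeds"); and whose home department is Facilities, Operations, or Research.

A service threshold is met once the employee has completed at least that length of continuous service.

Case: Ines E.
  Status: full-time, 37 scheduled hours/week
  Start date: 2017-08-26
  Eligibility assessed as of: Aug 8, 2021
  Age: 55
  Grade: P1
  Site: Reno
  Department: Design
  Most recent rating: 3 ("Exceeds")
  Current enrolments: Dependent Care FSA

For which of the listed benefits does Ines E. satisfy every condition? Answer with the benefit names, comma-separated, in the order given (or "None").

Service from 2017-08-26 to Aug 8, 2021: 1443 days.
Sabbatical Program — status full-time ✓ (not excluded); service 1443 days ≥ 1 month (≈30 days) ✓; 37 hrs/wk ≥ 35 ✓; rating 3 ≥ 3 ✓ → eligible.
Vision Plan — status full-time ✓ (not excluded); service 1443 days ≥ 4 weeks (≈28 days) ✓; age 55 ≥ 21 ✓; dept Design ✗ → not eligible.
Childcare Subsidy — status full-time ✓; service 1443 days < 5 years (≈1825 days) ✗ → not eligible.
Pet Insurance — service 1443 days ≥ 30 days ✓; rating 3 ≥ 3 ✓; dept Design ✗ → not eligible.
Dependent Care FSA — status full-time ✓ (not excluded); service 1443 days ≥ 3 months (≈90 days) ✓; 37 hrs/wk ≥ 24 ✓ → eligible.
Health Insurance — service 1443 days ≥ 180 days ✓; site Reno ✗ (not Madison or Porto) → not eligible.
Volunteer Time Off — status full-time ✓; service 1443 days ≥ 6 weeks (≈42 days) ✓; 37 hrs/wk ≥ 30 ✓; grade P1 < P4 ✗ → not eligible.
Professional Development Fund — status full-time ✓; service 1443 days ≥ 24 months (≈720 days) ✓; site Reno ✗ (not Portland or Spokane) → not eligible.

Sabbatical Program, Dependent Care FSA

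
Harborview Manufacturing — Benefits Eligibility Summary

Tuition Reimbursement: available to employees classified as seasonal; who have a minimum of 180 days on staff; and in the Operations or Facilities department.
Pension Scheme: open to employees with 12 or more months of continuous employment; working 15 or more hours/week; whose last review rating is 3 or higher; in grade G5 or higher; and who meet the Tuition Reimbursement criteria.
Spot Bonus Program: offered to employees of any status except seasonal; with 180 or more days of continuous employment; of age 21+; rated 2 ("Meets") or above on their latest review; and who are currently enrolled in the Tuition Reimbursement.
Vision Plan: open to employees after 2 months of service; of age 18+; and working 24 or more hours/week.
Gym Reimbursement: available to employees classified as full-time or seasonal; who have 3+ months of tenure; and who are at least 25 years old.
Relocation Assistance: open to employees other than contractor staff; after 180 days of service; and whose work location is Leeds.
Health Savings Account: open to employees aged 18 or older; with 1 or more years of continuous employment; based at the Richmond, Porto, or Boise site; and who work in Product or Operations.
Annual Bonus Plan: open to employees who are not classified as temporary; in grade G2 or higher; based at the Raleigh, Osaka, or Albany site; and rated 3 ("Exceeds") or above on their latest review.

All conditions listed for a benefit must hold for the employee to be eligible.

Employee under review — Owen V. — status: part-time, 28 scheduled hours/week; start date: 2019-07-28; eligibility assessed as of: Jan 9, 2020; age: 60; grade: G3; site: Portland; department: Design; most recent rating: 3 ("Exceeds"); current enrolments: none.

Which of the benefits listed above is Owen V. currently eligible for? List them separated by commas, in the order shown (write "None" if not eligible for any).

Vision Plan

Service from 2019-07-28 to Jan 9, 2020: 165 days.
Tuition Reimbursement — status part-time ✗ (requires seasonal) → not eligible.
Pension Scheme — service 165 days < 12 months (≈360 days) ✗ → not eligible.
Spot Bonus Program — status part-time ✓ (not excluded); service 165 days < 180 days ✗ → not eligible.
Vision Plan — service 165 days ≥ 2 months (≈60 days) ✓; age 60 ≥ 18 ✓; 28 hrs/wk ≥ 24 ✓ → eligible.
Gym Reimbursement — status part-time ✗ (requires full-time or seasonal) → not eligible.
Relocation Assistance — status part-time ✓ (not excluded); service 165 days < 180 days ✗ → not eligible.
Health Savings Account — age 60 ≥ 18 ✓; service 165 days < 1 year (≈365 days) ✗ → not eligible.
Annual Bonus Plan — status part-time ✓ (not excluded); grade G3 ≥ G2 ✓; site Portland ✗ (not Raleigh, Osaka, or Albany) → not eligible.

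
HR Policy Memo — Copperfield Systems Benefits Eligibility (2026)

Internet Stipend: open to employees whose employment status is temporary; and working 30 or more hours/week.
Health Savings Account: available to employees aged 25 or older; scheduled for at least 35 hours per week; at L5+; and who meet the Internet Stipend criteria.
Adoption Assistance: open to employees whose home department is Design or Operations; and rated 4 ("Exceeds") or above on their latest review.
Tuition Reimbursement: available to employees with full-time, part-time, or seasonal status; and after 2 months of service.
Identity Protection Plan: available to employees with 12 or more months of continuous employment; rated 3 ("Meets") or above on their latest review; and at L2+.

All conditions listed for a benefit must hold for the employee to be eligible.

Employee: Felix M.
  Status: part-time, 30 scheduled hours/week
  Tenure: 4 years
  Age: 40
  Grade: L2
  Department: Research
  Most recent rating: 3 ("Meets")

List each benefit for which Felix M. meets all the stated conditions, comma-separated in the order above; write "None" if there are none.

Internet Stipend — status part-time ✗ (requires temporary) → not eligible.
Health Savings Account — age 40 ≥ 25 ✓; 30 hrs/wk < 35 ✗ → not eligible.
Adoption Assistance — dept Research ✗ → not eligible.
Tuition Reimbursement — status part-time ✓; service 4 years ≥ 2 months (≈60 days) ✓ → eligible.
Identity Protection Plan — service 4 years ≥ 12 months (≈360 days) ✓; rating 3 ≥ 3 ✓; grade L2 ≥ L2 ✓ → eligible.

Tuition Reimbursement, Identity Protection Plan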